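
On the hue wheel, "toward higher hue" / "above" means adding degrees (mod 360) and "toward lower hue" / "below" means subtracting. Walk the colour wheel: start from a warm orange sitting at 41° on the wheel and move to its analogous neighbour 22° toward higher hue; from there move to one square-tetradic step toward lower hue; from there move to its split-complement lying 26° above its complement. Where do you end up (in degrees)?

analog 22° ↑ +22°: 41 + 22 = 63°
square ↓ −90°: 63 − 90 = -27 → -27 + 360 = 333°
split-comp 26° ↑ +206°: 333 + 206 = 539 → 539 − 360 = 179°

179°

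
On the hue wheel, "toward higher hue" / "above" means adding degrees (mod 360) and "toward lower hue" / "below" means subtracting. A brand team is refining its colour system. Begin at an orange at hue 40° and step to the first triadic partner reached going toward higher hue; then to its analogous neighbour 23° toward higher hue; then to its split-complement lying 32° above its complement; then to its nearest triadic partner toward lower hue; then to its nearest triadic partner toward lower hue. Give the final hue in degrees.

40 + 120 = 160°   (triadic ↑)
160 + 23 = 183°   (analog 23° ↑)
183 + 212 = 395 → 395 − 360 = 35°   (split-comp 32° ↑)
35 − 120 = -85 → -85 + 360 = 275°   (triadic ↓)
275 − 120 = 155°   (triadic ↓)

155°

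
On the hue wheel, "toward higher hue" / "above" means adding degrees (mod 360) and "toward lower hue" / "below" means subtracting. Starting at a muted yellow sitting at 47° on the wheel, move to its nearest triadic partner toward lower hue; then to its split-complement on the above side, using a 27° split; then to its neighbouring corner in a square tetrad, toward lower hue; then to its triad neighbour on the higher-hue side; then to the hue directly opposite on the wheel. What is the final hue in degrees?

triadic ↓ −120°: 47 − 120 = -73 → -73 + 360 = 287°
split-comp 27° ↑ +207°: 287 + 207 = 494 → 494 − 360 = 134°
square ↓ −90°: 134 − 90 = 44°
triadic ↑ +120°: 44 + 120 = 164°
complement +180°: 164 + 180 = 344°

344°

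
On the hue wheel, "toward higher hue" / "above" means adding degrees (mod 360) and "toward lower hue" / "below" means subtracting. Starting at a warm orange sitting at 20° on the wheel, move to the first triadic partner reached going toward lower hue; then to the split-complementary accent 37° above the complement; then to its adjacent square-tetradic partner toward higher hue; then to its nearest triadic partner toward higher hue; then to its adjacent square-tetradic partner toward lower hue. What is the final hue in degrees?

triadic ↓ −120°: 20 − 120 = -100 → -100 + 360 = 260°
split-comp 37° ↑ +217°: 260 + 217 = 477 → 477 − 360 = 117°
square ↑ +90°: 117 + 90 = 207°
triadic ↑ +120°: 207 + 120 = 327°
square ↓ −90°: 327 − 90 = 237°

237°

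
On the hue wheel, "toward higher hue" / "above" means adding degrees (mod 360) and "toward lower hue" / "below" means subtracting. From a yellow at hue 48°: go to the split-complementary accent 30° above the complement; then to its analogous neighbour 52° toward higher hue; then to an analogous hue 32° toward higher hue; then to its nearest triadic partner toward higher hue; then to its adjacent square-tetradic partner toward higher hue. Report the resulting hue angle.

192°

48 + 210 = 258°   (split-comp 30° ↑)
258 + 52 = 310°   (analog 52° ↑)
310 + 32 = 342°   (analog 32° ↑)
342 + 120 = 462 → 462 − 360 = 102°   (triadic ↑)
102 + 90 = 192°   (square ↑)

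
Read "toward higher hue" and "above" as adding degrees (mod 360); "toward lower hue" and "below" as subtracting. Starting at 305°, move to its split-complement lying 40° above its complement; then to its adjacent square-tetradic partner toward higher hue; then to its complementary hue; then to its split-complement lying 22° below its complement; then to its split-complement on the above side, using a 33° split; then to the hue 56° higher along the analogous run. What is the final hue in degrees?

305 + 220 = 525 → 525 − 360 = 165°   (split-comp 40° ↑)
165 + 90 = 255°   (square ↑)
255 + 180 = 435 → 435 − 360 = 75°   (complement)
75 + 158 = 233°   (split-comp 22° ↓)
233 + 213 = 446 → 446 − 360 = 86°   (split-comp 33° ↑)
86 + 56 = 142°   (analog 56° ↑)

142°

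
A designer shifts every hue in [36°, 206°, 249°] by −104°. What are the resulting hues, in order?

292°, 102°, 145°

36 − 104 = -68 → -68 + 360 = 292°
206 − 104 = 102°
249 − 104 = 145°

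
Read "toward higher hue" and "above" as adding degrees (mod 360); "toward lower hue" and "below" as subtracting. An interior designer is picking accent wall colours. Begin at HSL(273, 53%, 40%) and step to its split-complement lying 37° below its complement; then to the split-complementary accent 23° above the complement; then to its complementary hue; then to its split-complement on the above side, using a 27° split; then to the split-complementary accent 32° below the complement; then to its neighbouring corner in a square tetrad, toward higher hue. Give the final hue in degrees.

164°

split-comp 37° ↓ +143°: 273 + 143 = 416 → 416 − 360 = 56°
split-comp 23° ↑ +203°: 56 + 203 = 259°
complement +180°: 259 + 180 = 439 → 439 − 360 = 79°
split-comp 27° ↑ +207°: 79 + 207 = 286°
split-comp 32° ↓ +148°: 286 + 148 = 434 → 434 − 360 = 74°
square ↑ +90°: 74 + 90 = 164°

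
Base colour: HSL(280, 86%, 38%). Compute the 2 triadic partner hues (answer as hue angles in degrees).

A triad places three hues 120° apart.
280 + 120 = 400 → 400 − 360 = 40°
280 + 240 = 520 → 520 − 360 = 160°

40° and 160°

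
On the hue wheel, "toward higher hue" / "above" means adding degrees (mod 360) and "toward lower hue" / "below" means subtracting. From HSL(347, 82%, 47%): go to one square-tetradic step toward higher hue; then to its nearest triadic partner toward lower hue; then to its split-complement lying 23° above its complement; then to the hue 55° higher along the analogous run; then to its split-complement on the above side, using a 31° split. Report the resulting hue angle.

+90° (square ↑): 347 + 90 = 437 → 437 − 360 = 77°
−120° (triadic ↓): 77 − 120 = -43 → -43 + 360 = 317°
+203° (split-comp 23° ↑): 317 + 203 = 520 → 520 − 360 = 160°
+55° (analog 55° ↑): 160 + 55 = 215°
+211° (split-comp 31° ↑): 215 + 211 = 426 → 426 − 360 = 66°

66°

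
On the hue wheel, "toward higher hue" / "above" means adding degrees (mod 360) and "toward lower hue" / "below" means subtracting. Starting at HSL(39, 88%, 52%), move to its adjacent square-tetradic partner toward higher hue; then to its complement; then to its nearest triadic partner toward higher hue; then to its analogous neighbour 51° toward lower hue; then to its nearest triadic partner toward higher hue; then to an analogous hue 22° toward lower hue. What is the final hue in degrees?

square ↑ +90°: 39 + 90 = 129°
complement +180°: 129 + 180 = 309°
triadic ↑ +120°: 309 + 120 = 429 → 429 − 360 = 69°
analog 51° ↓ −51°: 69 − 51 = 18°
triadic ↑ +120°: 18 + 120 = 138°
analog 22° ↓ −22°: 138 − 22 = 116°

116°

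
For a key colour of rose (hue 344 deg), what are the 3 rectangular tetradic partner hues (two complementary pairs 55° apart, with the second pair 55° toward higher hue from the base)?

A rectangular tetradic uses two complementary pairs 55° apart: offsets 0°, 55°, 180°, 235°.
344 + 55 = 399 → 399 − 360 = 39°
344 + 180 = 524 → 524 − 360 = 164°
344 + 235 = 579 → 579 − 360 = 219°

39°, 164° and 219°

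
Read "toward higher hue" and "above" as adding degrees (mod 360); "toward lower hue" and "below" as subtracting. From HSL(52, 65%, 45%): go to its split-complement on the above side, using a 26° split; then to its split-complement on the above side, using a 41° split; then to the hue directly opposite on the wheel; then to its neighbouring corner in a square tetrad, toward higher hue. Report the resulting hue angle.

29°

52 + 206 = 258°   (split-comp 26° ↑)
258 + 221 = 479 → 479 − 360 = 119°   (split-comp 41° ↑)
119 + 180 = 299°   (complement)
299 + 90 = 389 → 389 − 360 = 29°   (square ↑)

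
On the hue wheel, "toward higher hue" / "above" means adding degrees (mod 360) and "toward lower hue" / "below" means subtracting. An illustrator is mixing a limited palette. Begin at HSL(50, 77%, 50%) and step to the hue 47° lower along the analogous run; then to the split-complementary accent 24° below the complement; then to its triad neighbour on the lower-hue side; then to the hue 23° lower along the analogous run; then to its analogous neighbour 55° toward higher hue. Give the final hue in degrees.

50 − 47 = 3°   (analog 47° ↓)
3 + 156 = 159°   (split-comp 24° ↓)
159 − 120 = 39°   (triadic ↓)
39 − 23 = 16°   (analog 23° ↓)
16 + 55 = 71°   (analog 55° ↑)

71°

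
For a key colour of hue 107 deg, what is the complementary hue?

287°

The complement sits 180° across the wheel.
107 + 180 = 287°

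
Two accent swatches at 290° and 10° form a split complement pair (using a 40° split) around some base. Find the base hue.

The accents sit 40° either side of the complement, so the complement is their short-arc midpoint on the wheel.
Short-arc midpoint of 290° and 10°: 330°.
Base is 180° from the complement: 330 − 180 = 150°

150°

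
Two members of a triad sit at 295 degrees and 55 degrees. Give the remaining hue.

175°

A triad spaces three hues 120° apart.
The full set is {55°, 175°, 295°}.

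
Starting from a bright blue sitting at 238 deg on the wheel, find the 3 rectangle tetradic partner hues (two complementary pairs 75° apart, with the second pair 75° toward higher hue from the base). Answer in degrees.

313°, 58°, 133°

A rectangular tetradic uses two complementary pairs 75° apart: offsets 0°, 75°, 180°, 255°.
238 + 75 = 313°
238 + 180 = 418 → 418 − 360 = 58°
238 + 255 = 493 → 493 − 360 = 133°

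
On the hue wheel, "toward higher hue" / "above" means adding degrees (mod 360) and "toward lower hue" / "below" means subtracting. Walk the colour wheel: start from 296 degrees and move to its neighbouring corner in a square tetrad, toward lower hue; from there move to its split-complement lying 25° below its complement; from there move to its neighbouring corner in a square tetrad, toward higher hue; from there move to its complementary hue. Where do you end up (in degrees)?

271°

−90° (square ↓): 296 − 90 = 206°
+155° (split-comp 25° ↓): 206 + 155 = 361 → 361 − 360 = 1°
+90° (square ↑): 1 + 90 = 91°
+180° (complement): 91 + 180 = 271°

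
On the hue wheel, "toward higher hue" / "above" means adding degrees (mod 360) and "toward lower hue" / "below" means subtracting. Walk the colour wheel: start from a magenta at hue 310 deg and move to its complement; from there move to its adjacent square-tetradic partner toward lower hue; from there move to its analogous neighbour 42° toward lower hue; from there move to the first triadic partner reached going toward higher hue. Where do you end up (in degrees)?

complement +180°: 310 + 180 = 490 → 490 − 360 = 130°
square ↓ −90°: 130 − 90 = 40°
analog 42° ↓ −42°: 40 − 42 = -2 → -2 + 360 = 358°
triadic ↑ +120°: 358 + 120 = 478 → 478 − 360 = 118°

118°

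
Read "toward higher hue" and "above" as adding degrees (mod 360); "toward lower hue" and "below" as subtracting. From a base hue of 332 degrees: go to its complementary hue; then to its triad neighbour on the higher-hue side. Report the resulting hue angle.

+180° (complement): 332 + 180 = 512 → 512 − 360 = 152°
+120° (triadic ↑): 152 + 120 = 272°

272°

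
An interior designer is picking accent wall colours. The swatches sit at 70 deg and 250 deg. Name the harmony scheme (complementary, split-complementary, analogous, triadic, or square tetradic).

complementary

Sort the hues: 70°, 250°.
Successive gaps around the wheel: 180°, 180°.
Two hues 180° apart are complementary.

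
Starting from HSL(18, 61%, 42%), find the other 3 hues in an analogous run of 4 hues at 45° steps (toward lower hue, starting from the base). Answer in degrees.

Analogous hues sit every 45° along the wheel.
18 − 45 = -27 → -27 + 360 = 333°
18 − 90 = -72 → -72 + 360 = 288°
18 − 135 = -117 → -117 + 360 = 243°

333°, 288° and 243°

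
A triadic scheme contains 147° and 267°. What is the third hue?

A triad spaces three hues 120° apart.
The full set is {27°, 147°, 267°}.

27°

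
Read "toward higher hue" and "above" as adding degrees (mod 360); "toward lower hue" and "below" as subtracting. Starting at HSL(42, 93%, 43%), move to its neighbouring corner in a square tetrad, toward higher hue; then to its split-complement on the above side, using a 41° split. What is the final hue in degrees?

353°

square ↑ +90°: 42 + 90 = 132°
split-comp 41° ↑ +221°: 132 + 221 = 353°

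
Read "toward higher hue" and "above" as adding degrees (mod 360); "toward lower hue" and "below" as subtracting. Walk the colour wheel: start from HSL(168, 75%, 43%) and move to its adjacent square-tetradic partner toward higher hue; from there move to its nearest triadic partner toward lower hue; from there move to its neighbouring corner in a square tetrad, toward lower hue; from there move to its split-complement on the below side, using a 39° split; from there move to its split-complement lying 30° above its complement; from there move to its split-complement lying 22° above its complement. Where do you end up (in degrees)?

241°

+90° (square ↑): 168 + 90 = 258°
−120° (triadic ↓): 258 − 120 = 138°
−90° (square ↓): 138 − 90 = 48°
+141° (split-comp 39° ↓): 48 + 141 = 189°
+210° (split-comp 30° ↑): 189 + 210 = 399 → 399 − 360 = 39°
+202° (split-comp 22° ↑): 39 + 202 = 241°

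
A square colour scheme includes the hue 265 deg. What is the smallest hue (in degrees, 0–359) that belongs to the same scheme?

85°

A square tetradic scheme places four hues every 90°.
The full set through 265° is {85°, 175°, 265°, 355°}.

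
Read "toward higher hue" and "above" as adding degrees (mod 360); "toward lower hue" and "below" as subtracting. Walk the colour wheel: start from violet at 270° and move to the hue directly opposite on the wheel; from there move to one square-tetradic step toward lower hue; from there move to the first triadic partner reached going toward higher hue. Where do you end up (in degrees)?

complement +180°: 270 + 180 = 450 → 450 − 360 = 90°
square ↓ −90°: 90 − 90 = 0°
triadic ↑ +120°: 0 + 120 = 120°

120°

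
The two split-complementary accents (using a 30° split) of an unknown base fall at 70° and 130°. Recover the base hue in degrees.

280°

The accents sit 30° either side of the complement, so the complement is their short-arc midpoint on the wheel.
Short-arc midpoint of 70° and 130°: 100°.
Base is 180° from the complement: 100 − 180 = -80 → -80 + 360 = 280°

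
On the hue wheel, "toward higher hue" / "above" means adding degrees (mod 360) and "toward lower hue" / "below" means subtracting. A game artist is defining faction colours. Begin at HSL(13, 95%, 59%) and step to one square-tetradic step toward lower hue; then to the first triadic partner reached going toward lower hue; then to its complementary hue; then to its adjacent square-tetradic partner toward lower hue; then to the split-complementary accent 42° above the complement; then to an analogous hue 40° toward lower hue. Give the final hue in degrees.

−90° (square ↓): 13 − 90 = -77 → -77 + 360 = 283°
−120° (triadic ↓): 283 − 120 = 163°
+180° (complement): 163 + 180 = 343°
−90° (square ↓): 343 − 90 = 253°
+222° (split-comp 42° ↑): 253 + 222 = 475 → 475 − 360 = 115°
−40° (analog 40° ↓): 115 − 40 = 75°

75°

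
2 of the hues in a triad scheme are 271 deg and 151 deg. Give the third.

A triad places three hues 120° apart.
The full set through 151° is {31°, 151°, 271°}.
Given {151°, 271°}, the missing hue is 31°.

31°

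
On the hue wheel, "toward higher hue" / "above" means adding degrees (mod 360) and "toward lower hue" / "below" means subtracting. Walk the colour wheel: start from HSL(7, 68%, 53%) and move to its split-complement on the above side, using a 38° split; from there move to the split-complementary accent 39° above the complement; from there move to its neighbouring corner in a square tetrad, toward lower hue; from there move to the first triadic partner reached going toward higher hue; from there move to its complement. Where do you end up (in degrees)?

+218° (split-comp 38° ↑): 7 + 218 = 225°
+219° (split-comp 39° ↑): 225 + 219 = 444 → 444 − 360 = 84°
−90° (square ↓): 84 − 90 = -6 → -6 + 360 = 354°
+120° (triadic ↑): 354 + 120 = 474 → 474 − 360 = 114°
+180° (complement): 114 + 180 = 294°

294°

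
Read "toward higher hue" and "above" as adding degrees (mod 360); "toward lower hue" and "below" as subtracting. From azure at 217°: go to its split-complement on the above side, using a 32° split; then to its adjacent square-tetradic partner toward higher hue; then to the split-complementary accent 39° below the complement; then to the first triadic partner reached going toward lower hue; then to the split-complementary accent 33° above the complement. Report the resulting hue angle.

217 + 212 = 429 → 429 − 360 = 69°   (split-comp 32° ↑)
69 + 90 = 159°   (square ↑)
159 + 141 = 300°   (split-comp 39° ↓)
300 − 120 = 180°   (triadic ↓)
180 + 213 = 393 → 393 − 360 = 33°   (split-comp 33° ↑)

33°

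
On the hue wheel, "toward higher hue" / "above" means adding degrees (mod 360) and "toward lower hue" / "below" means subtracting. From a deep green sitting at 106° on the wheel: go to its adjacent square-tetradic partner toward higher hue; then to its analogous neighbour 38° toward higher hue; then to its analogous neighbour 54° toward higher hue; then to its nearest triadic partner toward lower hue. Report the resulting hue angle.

square ↑ +90°: 106 + 90 = 196°
analog 38° ↑ +38°: 196 + 38 = 234°
analog 54° ↑ +54°: 234 + 54 = 288°
triadic ↓ −120°: 288 − 120 = 168°

168°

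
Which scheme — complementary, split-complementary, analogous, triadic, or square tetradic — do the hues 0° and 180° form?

Sort the hues: 0°, 180°.
Successive gaps around the wheel: 180°, 180°.
Two hues 180° apart are complementary.

complementary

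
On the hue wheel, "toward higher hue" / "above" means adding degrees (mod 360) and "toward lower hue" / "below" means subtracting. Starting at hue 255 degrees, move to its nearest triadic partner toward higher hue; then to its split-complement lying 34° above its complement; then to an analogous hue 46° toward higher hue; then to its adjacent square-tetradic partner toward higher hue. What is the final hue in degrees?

5°

255 + 120 = 375 → 375 − 360 = 15°   (triadic ↑)
15 + 214 = 229°   (split-comp 34° ↑)
229 + 46 = 275°   (analog 46° ↑)
275 + 90 = 365 → 365 − 360 = 5°   (square ↑)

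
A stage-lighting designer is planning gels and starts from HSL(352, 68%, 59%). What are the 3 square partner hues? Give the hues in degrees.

82°, 172°, and 262°

A square tetradic scheme places four hues every 90°.
352 + 90 = 442 → 442 − 360 = 82°
352 + 180 = 532 → 532 − 360 = 172°
352 + 270 = 622 → 622 − 360 = 262°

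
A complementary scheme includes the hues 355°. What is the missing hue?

175°

The complement sits 180° across the wheel.
The full set through 355° is {175°, 355°}.
Given {355°}, the missing hue is 175°.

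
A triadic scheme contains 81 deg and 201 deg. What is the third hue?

A triad spaces three hues 120° apart.
The full set is {81°, 201°, 321°}.

321°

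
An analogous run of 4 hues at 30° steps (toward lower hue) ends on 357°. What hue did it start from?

87°

3 steps of 30° (toward lower hue) give a net shift of −90°.
Start = end − shift: 357 + 90 = 447 → 447 − 360 = 87°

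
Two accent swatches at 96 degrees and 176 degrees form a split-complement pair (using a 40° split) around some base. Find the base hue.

The accents sit 40° either side of the complement, so the complement is their short-arc midpoint on the wheel.
Short-arc midpoint of 96° and 176°: 136°.
Base is 180° from the complement: 136 − 180 = -44 → -44 + 360 = 316°

316°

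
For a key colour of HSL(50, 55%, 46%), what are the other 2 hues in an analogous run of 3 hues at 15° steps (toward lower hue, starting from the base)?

50 − 15 = 35°
50 − 30 = 20°

35° and 20°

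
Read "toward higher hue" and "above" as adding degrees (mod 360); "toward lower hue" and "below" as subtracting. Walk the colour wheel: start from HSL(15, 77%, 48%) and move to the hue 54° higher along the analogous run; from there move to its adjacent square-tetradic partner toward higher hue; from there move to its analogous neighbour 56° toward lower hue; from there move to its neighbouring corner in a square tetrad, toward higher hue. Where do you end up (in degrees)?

+54° (analog 54° ↑): 15 + 54 = 69°
+90° (square ↑): 69 + 90 = 159°
−56° (analog 56° ↓): 159 − 56 = 103°
+90° (square ↑): 103 + 90 = 193°

193°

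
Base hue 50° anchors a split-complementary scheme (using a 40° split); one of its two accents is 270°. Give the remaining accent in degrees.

190°

Split-complementary hues sit 40° either side of the complement.
Complement of the base 50°: 50 + 180 = 230°
The given accent 270° is 40° one side of 230°; the other accent sits 40° the other side: 230 − 40 = 190°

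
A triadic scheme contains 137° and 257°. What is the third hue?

17°

A triad spaces three hues 120° apart.
The full set is {17°, 137°, 257°}.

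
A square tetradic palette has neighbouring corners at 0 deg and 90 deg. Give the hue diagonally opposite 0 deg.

A square tetradic scheme places four hues 90° apart; opposite corners are 180° apart.
0 + 180 = 180°

180°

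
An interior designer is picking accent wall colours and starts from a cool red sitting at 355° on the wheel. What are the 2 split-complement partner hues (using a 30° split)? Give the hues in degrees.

Complement of 355°: 355 + 180 = 535 → 535 − 360 = 175°
175 − 30 = 145°
175 + 30 = 205°

145° and 205°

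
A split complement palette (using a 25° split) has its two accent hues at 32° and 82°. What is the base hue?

237°

The accents sit 25° either side of the complement, so the complement is their short-arc midpoint on the wheel.
Short-arc midpoint of 32° and 82°: 57°.
Base is 180° from the complement: 57 − 180 = -123 → -123 + 360 = 237°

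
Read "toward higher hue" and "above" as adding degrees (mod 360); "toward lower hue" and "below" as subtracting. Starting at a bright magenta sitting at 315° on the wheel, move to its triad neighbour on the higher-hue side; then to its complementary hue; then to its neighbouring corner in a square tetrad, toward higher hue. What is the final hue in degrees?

315 + 120 = 435 → 435 − 360 = 75°   (triadic ↑)
75 + 180 = 255°   (complement)
255 + 90 = 345°   (square ↑)

345°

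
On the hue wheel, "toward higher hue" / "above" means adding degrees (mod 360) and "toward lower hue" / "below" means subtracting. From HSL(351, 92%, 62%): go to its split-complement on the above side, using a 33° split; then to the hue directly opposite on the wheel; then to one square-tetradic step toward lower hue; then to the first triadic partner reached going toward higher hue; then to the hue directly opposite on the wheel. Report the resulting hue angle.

234°

split-comp 33° ↑ +213°: 351 + 213 = 564 → 564 − 360 = 204°
complement +180°: 204 + 180 = 384 → 384 − 360 = 24°
square ↓ −90°: 24 − 90 = -66 → -66 + 360 = 294°
triadic ↑ +120°: 294 + 120 = 414 → 414 − 360 = 54°
complement +180°: 54 + 180 = 234°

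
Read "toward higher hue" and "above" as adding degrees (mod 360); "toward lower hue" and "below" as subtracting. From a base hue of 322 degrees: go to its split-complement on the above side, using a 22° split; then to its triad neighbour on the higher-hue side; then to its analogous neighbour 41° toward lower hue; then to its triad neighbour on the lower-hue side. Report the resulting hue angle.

322 + 202 = 524 → 524 − 360 = 164°   (split-comp 22° ↑)
164 + 120 = 284°   (triadic ↑)
284 − 41 = 243°   (analog 41° ↓)
243 − 120 = 123°   (triadic ↓)

123°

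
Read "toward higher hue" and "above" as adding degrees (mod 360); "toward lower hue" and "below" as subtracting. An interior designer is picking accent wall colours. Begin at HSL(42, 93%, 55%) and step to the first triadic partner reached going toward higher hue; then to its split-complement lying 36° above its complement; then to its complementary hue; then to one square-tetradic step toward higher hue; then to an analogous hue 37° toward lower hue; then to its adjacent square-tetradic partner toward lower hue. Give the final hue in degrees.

161°

triadic ↑ +120°: 42 + 120 = 162°
split-comp 36° ↑ +216°: 162 + 216 = 378 → 378 − 360 = 18°
complement +180°: 18 + 180 = 198°
square ↑ +90°: 198 + 90 = 288°
analog 37° ↓ −37°: 288 − 37 = 251°
square ↓ −90°: 251 − 90 = 161°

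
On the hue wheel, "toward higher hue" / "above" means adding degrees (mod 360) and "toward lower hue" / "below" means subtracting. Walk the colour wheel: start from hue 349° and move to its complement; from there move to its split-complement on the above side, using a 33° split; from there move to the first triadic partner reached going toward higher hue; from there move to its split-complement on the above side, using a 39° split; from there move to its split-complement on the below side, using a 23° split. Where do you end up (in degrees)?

+180° (complement): 349 + 180 = 529 → 529 − 360 = 169°
+213° (split-comp 33° ↑): 169 + 213 = 382 → 382 − 360 = 22°
+120° (triadic ↑): 22 + 120 = 142°
+219° (split-comp 39° ↑): 142 + 219 = 361 → 361 − 360 = 1°
+157° (split-comp 23° ↓): 1 + 157 = 158°

158°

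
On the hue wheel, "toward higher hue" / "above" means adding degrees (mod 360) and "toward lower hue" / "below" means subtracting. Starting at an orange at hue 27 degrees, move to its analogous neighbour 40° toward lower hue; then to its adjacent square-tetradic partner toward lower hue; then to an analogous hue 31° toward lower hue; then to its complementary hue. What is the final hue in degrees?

46°

analog 40° ↓ −40°: 27 − 40 = -13 → -13 + 360 = 347°
square ↓ −90°: 347 − 90 = 257°
analog 31° ↓ −31°: 257 − 31 = 226°
complement +180°: 226 + 180 = 406 → 406 − 360 = 46°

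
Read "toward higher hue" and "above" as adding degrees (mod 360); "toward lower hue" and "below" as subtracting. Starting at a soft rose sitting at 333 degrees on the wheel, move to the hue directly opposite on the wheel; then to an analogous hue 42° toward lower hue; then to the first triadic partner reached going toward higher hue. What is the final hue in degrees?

+180° (complement): 333 + 180 = 513 → 513 − 360 = 153°
−42° (analog 42° ↓): 153 − 42 = 111°
+120° (triadic ↑): 111 + 120 = 231°

231°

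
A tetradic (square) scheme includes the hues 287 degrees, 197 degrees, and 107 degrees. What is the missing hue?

A square tetradic scheme places four hues every 90°.
The full set through 107° is {17°, 107°, 197°, 287°}.
Given {107°, 197°, 287°}, the missing hue is 17°.

17°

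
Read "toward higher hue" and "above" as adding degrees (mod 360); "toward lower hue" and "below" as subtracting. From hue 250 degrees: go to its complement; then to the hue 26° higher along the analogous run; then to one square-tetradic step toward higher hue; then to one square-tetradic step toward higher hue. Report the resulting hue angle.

complement +180°: 250 + 180 = 430 → 430 − 360 = 70°
analog 26° ↑ +26°: 70 + 26 = 96°
square ↑ +90°: 96 + 90 = 186°
square ↑ +90°: 186 + 90 = 276°

276°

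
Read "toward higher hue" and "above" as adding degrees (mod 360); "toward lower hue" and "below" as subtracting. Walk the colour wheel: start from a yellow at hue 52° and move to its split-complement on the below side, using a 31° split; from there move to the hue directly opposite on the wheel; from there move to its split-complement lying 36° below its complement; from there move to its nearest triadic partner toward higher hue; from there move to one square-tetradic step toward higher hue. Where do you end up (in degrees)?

15°

52 + 149 = 201°   (split-comp 31° ↓)
201 + 180 = 381 → 381 − 360 = 21°   (complement)
21 + 144 = 165°   (split-comp 36° ↓)
165 + 120 = 285°   (triadic ↑)
285 + 90 = 375 → 375 − 360 = 15°   (square ↑)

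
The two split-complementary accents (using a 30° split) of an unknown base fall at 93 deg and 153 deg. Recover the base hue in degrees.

The accents sit 30° either side of the complement, so the complement is their short-arc midpoint on the wheel.
Short-arc midpoint of 93° and 153°: 123°.
Base is 180° from the complement: 123 − 180 = -57 → -57 + 360 = 303°

303°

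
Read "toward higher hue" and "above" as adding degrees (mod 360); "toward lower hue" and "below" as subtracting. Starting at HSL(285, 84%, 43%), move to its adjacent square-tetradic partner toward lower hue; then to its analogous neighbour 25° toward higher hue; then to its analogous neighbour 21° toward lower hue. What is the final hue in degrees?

199°

285 − 90 = 195°   (square ↓)
195 + 25 = 220°   (analog 25° ↑)
220 − 21 = 199°   (analog 21° ↓)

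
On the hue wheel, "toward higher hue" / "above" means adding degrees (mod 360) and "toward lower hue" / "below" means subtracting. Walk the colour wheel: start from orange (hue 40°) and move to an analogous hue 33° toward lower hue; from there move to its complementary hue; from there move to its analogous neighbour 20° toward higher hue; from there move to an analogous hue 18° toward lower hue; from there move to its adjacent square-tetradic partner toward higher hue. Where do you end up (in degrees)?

279°

40 − 33 = 7°   (analog 33° ↓)
7 + 180 = 187°   (complement)
187 + 20 = 207°   (analog 20° ↑)
207 − 18 = 189°   (analog 18° ↓)
189 + 90 = 279°   (square ↑)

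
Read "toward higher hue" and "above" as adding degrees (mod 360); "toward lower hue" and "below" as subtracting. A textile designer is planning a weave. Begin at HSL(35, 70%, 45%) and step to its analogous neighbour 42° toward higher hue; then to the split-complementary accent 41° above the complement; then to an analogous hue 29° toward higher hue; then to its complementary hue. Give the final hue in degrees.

analog 42° ↑ +42°: 35 + 42 = 77°
split-comp 41° ↑ +221°: 77 + 221 = 298°
analog 29° ↑ +29°: 298 + 29 = 327°
complement +180°: 327 + 180 = 507 → 507 − 360 = 147°

147°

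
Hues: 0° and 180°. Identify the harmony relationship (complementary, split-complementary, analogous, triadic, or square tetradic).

complementary

Sort the hues: 0°, 180°.
Successive gaps around the wheel: 180°, 180°.
Two hues 180° apart are complementary.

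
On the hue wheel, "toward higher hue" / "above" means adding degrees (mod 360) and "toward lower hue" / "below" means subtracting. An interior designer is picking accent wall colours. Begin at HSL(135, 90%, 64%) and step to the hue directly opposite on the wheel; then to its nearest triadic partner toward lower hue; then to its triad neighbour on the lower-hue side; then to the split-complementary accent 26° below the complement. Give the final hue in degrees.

135 + 180 = 315°   (complement)
315 − 120 = 195°   (triadic ↓)
195 − 120 = 75°   (triadic ↓)
75 + 154 = 229°   (split-comp 26° ↓)

229°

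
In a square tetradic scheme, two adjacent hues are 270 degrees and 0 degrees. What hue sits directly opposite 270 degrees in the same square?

90°

A square tetradic scheme places four hues 90° apart; opposite corners are 180° apart.
270 + 180 = 450 → 450 − 360 = 90°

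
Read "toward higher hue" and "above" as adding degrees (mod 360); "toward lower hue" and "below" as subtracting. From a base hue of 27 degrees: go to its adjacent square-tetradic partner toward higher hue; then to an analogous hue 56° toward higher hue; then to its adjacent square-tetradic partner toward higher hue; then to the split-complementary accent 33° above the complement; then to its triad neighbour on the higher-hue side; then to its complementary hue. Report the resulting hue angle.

square ↑ +90°: 27 + 90 = 117°
analog 56° ↑ +56°: 117 + 56 = 173°
square ↑ +90°: 173 + 90 = 263°
split-comp 33° ↑ +213°: 263 + 213 = 476 → 476 − 360 = 116°
triadic ↑ +120°: 116 + 120 = 236°
complement +180°: 236 + 180 = 416 → 416 − 360 = 56°

56°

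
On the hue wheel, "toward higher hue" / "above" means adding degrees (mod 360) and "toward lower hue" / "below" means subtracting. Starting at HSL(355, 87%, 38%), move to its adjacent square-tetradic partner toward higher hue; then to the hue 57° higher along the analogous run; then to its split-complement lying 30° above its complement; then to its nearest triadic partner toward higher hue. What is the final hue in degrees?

+90° (square ↑): 355 + 90 = 445 → 445 − 360 = 85°
+57° (analog 57° ↑): 85 + 57 = 142°
+210° (split-comp 30° ↑): 142 + 210 = 352°
+120° (triadic ↑): 352 + 120 = 472 → 472 − 360 = 112°

112°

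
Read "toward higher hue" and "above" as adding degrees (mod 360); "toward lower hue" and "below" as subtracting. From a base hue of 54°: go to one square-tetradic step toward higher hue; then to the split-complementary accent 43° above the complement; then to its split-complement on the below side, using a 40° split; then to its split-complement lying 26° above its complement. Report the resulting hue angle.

54 + 90 = 144°   (square ↑)
144 + 223 = 367 → 367 − 360 = 7°   (split-comp 43° ↑)
7 + 140 = 147°   (split-comp 40° ↓)
147 + 206 = 353°   (split-comp 26° ↑)

353°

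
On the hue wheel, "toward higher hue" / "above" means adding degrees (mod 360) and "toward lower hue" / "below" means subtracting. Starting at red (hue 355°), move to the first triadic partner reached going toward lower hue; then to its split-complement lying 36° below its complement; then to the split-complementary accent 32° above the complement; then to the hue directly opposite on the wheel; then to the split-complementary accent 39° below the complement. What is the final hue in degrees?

−120° (triadic ↓): 355 − 120 = 235°
+144° (split-comp 36° ↓): 235 + 144 = 379 → 379 − 360 = 19°
+212° (split-comp 32° ↑): 19 + 212 = 231°
+180° (complement): 231 + 180 = 411 → 411 − 360 = 51°
+141° (split-comp 39° ↓): 51 + 141 = 192°

192°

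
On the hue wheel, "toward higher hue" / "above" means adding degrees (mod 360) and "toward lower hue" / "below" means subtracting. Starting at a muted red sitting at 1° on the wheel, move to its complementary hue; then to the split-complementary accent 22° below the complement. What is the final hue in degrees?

339°

+180° (complement): 1 + 180 = 181°
+158° (split-comp 22° ↓): 181 + 158 = 339°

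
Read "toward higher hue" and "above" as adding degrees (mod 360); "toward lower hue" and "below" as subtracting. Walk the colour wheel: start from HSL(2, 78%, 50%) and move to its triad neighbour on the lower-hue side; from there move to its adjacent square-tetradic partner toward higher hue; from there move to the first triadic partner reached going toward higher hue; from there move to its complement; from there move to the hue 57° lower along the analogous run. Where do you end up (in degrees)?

215°

2 − 120 = -118 → -118 + 360 = 242°   (triadic ↓)
242 + 90 = 332°   (square ↑)
332 + 120 = 452 → 452 − 360 = 92°   (triadic ↑)
92 + 180 = 272°   (complement)
272 − 57 = 215°   (analog 57° ↓)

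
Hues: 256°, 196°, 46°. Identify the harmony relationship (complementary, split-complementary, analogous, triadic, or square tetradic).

Sort the hues: 46°, 196°, 256°.
Successive gaps around the wheel: 150°, 60°, 150°.
Two 150° gaps and one 60° gap — a base hue opposite a pair of accents 30° either side of its complement — is the split-complementary pattern.

split-complementary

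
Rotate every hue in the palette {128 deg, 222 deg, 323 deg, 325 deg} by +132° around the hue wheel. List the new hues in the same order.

260°, 354°, 95°, 97°

128 + 132 = 260°
222 + 132 = 354°
323 + 132 = 455 → 455 − 360 = 95°
325 + 132 = 457 → 457 − 360 = 97°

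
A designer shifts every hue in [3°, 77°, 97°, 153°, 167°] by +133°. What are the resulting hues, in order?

136°, 210°, 230°, 286°, 300°

3 + 133 = 136°
77 + 133 = 210°
97 + 133 = 230°
153 + 133 = 286°
167 + 133 = 300°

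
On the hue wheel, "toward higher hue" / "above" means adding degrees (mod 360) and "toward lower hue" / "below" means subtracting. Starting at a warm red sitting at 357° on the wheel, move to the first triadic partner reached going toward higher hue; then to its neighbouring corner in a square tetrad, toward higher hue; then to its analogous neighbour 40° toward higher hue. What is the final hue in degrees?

247°

357 + 120 = 477 → 477 − 360 = 117°   (triadic ↑)
117 + 90 = 207°   (square ↑)
207 + 40 = 247°   (analog 40° ↑)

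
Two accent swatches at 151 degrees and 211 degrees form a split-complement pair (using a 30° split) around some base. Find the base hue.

1°

The accents sit 30° either side of the complement, so the complement is their short-arc midpoint on the wheel.
Short-arc midpoint of 151° and 211°: 181°.
Base is 180° from the complement: 181 − 180 = 1°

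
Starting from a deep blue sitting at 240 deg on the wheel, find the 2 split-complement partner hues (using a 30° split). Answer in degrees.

30° and 90°

Complement of 240 deg: 240 + 180 = 420 → 420 − 360 = 60°
60 − 30 = 30°
60 + 30 = 90°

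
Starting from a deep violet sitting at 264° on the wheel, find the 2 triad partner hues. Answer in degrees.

24° and 144°

A triad places three hues 120° apart.
264 + 120 = 384 → 384 − 360 = 24°
264 + 240 = 504 → 504 − 360 = 144°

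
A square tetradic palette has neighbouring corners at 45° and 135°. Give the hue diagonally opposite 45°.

A square tetradic scheme places four hues 90° apart; opposite corners are 180° apart.
45 + 180 = 225°

225°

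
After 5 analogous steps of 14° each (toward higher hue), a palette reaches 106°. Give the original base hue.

36°

5 steps of 14° (toward higher hue) give a net shift of +70°.
Start = end − shift: 106 − 70 = 36°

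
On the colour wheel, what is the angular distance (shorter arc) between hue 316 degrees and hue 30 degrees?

|316 − 30| = 286.
The shorter arc is 360 − 286 = 74°.

74°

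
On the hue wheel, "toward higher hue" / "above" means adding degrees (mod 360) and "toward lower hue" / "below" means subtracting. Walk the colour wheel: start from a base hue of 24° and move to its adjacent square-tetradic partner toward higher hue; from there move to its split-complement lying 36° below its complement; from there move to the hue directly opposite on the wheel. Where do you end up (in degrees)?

24 + 90 = 114°   (square ↑)
114 + 144 = 258°   (split-comp 36° ↓)
258 + 180 = 438 → 438 − 360 = 78°   (complement)

78°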